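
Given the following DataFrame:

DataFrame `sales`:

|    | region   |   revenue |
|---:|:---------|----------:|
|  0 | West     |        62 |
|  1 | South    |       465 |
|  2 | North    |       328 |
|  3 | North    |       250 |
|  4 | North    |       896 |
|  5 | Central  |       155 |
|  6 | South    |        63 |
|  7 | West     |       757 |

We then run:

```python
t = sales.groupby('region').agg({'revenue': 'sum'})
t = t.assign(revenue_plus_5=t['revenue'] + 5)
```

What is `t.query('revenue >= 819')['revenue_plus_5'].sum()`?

2303

group by region, sum of revenue:
         revenue
region          
Central      155
North       1474
South        528
West         819
add column revenue_plus_5 = t['revenue'] + 5:
         revenue  revenue_plus_5
region                          
Central      155             160
North       1474            1479
South        528             533
West         819             824
filter rows where revenue >= 819:
        revenue  revenue_plus_5
region                         
North      1474            1479
West        819             824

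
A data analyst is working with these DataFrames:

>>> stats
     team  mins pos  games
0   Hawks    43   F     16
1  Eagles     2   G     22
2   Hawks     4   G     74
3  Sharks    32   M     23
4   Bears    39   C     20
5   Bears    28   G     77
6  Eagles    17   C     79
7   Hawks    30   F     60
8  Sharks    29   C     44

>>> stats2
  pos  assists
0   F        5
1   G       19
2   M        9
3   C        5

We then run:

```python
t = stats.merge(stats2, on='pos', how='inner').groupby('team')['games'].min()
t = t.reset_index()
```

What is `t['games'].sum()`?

merge on 'pos' (how='inner') → 9 rows:
     team  mins pos  games  assists
0   Hawks    43   F     16        5
1  Eagles     2   G     22       19
2   Hawks     4   G     74       19
3  Sharks    32   M     23        9
4   Bears    39   C     20        5
5   Bears    28   G     77       19
6  Eagles    17   C     79        5
7   Hawks    30   F     60        5
8  Sharks    29   C     44        5
group by team, min of games:
team
Bears     20
Eagles    22
Hawks     16
Sharks    23
Name: games, dtype: int64
reset_index():
     team  games
0   Bears     20
1  Eagles     22
2   Hawks     16
3  Sharks     23

81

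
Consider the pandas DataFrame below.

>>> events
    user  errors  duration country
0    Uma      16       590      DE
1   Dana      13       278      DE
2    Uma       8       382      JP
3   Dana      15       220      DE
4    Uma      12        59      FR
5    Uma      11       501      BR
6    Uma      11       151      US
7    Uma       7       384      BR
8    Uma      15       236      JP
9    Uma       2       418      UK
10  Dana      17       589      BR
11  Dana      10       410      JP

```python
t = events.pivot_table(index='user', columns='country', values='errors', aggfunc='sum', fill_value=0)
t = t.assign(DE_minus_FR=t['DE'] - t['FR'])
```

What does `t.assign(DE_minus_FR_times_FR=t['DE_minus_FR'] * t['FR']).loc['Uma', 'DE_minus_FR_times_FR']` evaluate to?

48

pivot: rows=user, cols=country, sum(errors):
country  BR  DE  FR  JP  UK  US
user                           
Dana     17  28   0  10   0   0
Uma      18  16  12  23   2  11
add column DE_minus_FR = t['DE'] - t['FR']:
country  BR  DE  FR  JP  UK  US  DE_minus_FR
user                                        
Dana     17  28   0  10   0   0           28
Uma      18  16  12  23   2  11            4
add column DE_minus_FR_times_FR = t['DE_minus_FR'] * t['FR']:
country  BR  DE  FR  JP  UK  US  DE_minus_FR  DE_minus_FR_times_FR
user                                                              
Dana     17  28   0  10   0   0           28                     0
Uma      18  16  12  23   2  11            4                    48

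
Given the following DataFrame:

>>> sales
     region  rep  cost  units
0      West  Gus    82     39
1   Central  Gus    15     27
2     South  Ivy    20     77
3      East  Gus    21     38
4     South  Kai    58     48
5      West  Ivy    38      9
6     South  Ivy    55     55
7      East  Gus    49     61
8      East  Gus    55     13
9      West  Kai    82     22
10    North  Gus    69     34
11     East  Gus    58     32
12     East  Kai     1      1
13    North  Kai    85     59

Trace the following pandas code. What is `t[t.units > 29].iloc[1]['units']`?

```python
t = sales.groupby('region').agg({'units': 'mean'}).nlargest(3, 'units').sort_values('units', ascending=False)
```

46.5

group by region, mean of units:
             units
region            
Central  27.000000
East     29.000000
North    46.500000
South    60.000000
West     23.333333
take 3 rows with largest units:
        units
region       
South    60.0
North    46.5
East     29.0
sort by units descending:
        units
region       
South    60.0
North    46.5
East     29.0
filter rows where units > 29:
        units
region       
South    60.0
North    46.5
Taking the value at position 1, column 'units' gives 46.5.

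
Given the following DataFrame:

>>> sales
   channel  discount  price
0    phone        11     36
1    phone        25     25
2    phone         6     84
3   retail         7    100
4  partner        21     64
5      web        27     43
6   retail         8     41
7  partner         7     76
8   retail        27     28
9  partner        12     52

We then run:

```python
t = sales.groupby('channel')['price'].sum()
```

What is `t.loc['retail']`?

169

group by channel, sum of price:
channel
partner    192
phone      145
retail     169
web         43
Name: price, dtype: int64
Taking the value at index 'retail' gives 169.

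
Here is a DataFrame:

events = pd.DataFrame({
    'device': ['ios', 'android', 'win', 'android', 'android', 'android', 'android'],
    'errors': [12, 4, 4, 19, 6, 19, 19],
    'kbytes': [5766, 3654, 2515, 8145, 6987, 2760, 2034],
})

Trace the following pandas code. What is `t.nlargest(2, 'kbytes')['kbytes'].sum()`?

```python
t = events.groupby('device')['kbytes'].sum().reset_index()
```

29346

group by device, sum of kbytes:
device
android    23580
ios         5766
win         2515
Name: kbytes, dtype: int64
reset_index():
    device  kbytes
0  android   23580
1      ios    5766
2      win    2515
take 2 rows with largest kbytes:
    device  kbytes
0  android   23580
1      ios    5766
Hence 29346.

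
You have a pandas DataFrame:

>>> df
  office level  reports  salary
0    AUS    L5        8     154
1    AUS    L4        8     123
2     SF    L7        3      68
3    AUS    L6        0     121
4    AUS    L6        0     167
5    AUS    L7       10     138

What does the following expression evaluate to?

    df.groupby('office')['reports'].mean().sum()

group by office, mean of reports:
office
AUS    5.2
SF     3.0
Name: reports, dtype: float64

8.2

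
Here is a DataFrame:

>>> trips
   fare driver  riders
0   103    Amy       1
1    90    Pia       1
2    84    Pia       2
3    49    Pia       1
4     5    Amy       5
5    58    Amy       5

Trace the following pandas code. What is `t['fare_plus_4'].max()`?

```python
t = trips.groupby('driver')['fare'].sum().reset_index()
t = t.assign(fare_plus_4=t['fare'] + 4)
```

227

group by driver, sum of fare:
driver
Amy    166
Pia    223
Name: fare, dtype: int64
reset_index():
  driver  fare
0    Amy   166
1    Pia   223
add column fare_plus_4 = t['fare'] + 4:
  driver  fare  fare_plus_4
0    Amy   166          170
1    Pia   223          227
Taking the max of column 'fare_plus_4' gives 227.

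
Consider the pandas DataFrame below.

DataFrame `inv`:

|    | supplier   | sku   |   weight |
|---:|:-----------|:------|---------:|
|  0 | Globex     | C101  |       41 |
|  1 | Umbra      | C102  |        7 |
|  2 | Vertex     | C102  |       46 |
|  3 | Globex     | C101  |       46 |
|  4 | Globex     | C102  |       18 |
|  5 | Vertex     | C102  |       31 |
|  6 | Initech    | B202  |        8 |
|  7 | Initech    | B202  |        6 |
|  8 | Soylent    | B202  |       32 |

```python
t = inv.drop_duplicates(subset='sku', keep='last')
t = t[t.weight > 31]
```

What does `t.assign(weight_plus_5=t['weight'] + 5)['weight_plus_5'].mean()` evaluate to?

44.0

drop duplicate sku (keep=last):
  supplier   sku  weight
3   Globex  C101      46
5   Vertex  C102      31
8  Soylent  B202      32
filter rows where weight > 31:
  supplier   sku  weight
3   Globex  C101      46
8  Soylent  B202      32
add column weight_plus_5 = t['weight'] + 5:
  supplier   sku  weight  weight_plus_5
3   Globex  C101      46             51
8  Soylent  B202      32             37
Then the mean of column 'weight_plus_5': 44.0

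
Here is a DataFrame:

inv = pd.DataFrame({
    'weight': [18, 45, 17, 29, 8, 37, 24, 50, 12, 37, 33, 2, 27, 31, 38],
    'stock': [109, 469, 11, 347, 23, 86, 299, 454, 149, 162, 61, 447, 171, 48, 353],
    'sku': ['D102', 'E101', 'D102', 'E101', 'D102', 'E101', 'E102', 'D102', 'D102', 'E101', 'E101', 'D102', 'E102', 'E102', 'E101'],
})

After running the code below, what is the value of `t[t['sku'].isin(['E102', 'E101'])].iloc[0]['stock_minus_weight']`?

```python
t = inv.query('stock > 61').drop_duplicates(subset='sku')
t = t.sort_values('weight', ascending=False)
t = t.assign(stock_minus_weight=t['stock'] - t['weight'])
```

424

filter rows where stock > 61:
    weight  stock   sku
0       18    109  D102
1       45    469  E101
3       29    347  E101
5       37     86  E101
6       24    299  E102
7       50    454  D102
8       12    149  D102
9       37    162  E101
11       2    447  D102
12      27    171  E102
14      38    353  E101
drop duplicate sku (keep=first):
   weight  stock   sku
0      18    109  D102
1      45    469  E101
6      24    299  E102
sort by weight descending:
   weight  stock   sku
1      45    469  E101
6      24    299  E102
0      18    109  D102
add column stock_minus_weight = t['stock'] - t['weight']:
   weight  stock   sku  stock_minus_weight
1      45    469  E101                 424
6      24    299  E102                 275
0      18    109  D102                  91
filter rows where sku in ['E102', 'E101']:
   weight  stock   sku  stock_minus_weight
1      45    469  E101                 424
6      24    299  E102                 275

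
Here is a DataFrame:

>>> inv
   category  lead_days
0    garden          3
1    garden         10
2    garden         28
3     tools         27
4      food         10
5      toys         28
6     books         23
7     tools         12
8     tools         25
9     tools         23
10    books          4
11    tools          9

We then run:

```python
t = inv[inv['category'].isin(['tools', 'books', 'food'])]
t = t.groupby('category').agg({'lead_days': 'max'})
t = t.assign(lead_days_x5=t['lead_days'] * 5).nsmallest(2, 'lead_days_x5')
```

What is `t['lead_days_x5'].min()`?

filter rows where category in ['tools', 'books', 'food']:
   category  lead_days
3     tools         27
4      food         10
6     books         23
7     tools         12
8     tools         25
9     tools         23
10    books          4
11    tools          9
group by category, max of lead_days:
          lead_days
category           
books            23
food             10
tools            27
add column lead_days_x5 = t['lead_days'] * 5:
          lead_days  lead_days_x5
category                         
books            23           115
food             10            50
tools            27           135
take 2 rows with smallest lead_days_x5:
          lead_days  lead_days_x5
category                         
food             10            50
books            23           115
So min() = 50.

50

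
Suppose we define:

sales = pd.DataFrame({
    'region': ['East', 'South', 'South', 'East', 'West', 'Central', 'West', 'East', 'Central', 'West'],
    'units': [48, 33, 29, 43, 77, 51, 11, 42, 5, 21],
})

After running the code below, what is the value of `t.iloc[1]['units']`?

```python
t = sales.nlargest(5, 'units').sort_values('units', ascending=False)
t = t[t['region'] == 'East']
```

take 5 rows with largest units:
    region  units
4     West     77
5  Central     51
0     East     48
3     East     43
7     East     42
sort by units descending:
    region  units
4     West     77
5  Central     51
0     East     48
3     East     43
7     East     42
filter rows where region == 'East':
  region  units
0   East     48
3   East     43
7   East     42
Hence 43.

43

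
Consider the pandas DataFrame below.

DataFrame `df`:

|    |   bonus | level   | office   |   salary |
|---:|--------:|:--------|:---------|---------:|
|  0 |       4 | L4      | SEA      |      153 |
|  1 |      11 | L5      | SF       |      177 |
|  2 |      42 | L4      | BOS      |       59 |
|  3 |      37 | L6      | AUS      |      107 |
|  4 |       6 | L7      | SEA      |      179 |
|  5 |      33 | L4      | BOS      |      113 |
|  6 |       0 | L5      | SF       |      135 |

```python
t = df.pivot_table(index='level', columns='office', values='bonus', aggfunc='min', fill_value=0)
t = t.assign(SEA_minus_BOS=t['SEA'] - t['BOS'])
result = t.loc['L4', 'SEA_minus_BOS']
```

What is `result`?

-29

pivot: rows=level, cols=office, min(bonus):
office  AUS  BOS  SEA  SF
level                    
L4        0   33    4   0
L5        0    0    0   0
L6       37    0    0   0
L7        0    0    6   0
add column SEA_minus_BOS = t['SEA'] - t['BOS']:
office  AUS  BOS  SEA  SF  SEA_minus_BOS
level                                   
L4        0   33    4   0            -29
L5        0    0    0   0              0
L6       37    0    0   0              0
L7        0    0    6   0              6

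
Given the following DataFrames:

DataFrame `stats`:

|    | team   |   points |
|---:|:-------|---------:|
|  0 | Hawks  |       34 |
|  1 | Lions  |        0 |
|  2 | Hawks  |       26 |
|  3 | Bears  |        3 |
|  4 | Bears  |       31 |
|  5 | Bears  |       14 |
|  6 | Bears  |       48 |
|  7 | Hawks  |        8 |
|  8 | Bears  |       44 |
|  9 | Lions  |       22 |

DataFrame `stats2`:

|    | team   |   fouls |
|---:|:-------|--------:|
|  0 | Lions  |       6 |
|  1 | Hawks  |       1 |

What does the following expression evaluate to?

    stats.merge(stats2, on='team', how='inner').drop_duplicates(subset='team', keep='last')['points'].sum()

30

merge on 'team' (how='inner') → 5 rows:
    team  points  fouls
0  Hawks      34      1
1  Lions       0      6
2  Hawks      26      1
3  Hawks       8      1
4  Lions      22      6
drop duplicate team (keep=last):
    team  points  fouls
3  Hawks       8      1
4  Lions      22      6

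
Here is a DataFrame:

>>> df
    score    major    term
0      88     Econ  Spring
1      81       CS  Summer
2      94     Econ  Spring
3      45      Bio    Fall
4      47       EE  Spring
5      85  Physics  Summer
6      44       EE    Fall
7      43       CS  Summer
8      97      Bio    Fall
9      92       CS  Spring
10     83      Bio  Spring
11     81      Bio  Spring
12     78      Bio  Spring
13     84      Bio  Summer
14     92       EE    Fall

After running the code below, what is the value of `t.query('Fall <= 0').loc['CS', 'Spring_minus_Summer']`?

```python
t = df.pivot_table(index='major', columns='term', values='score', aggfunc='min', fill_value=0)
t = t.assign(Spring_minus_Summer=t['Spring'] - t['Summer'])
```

49

pivot: rows=major, cols=term, min(score):
term     Fall  Spring  Summer
major                        
Bio        45      78      84
CS          0      92      43
EE         44      47       0
Econ        0      88       0
Physics     0       0      85
add column Spring_minus_Summer = t['Spring'] - t['Summer']:
term     Fall  Spring  Summer  Spring_minus_Summer
major                                             
Bio        45      78      84                   -6
CS          0      92      43                   49
EE         44      47       0                   47
Econ        0      88       0                   88
Physics     0       0      85                  -85
filter rows where Fall <= 0:
term     Fall  Spring  Summer  Spring_minus_Summer
major                                             
CS          0      92      43                   49
Econ        0      88       0                   88
Physics     0       0      85                  -85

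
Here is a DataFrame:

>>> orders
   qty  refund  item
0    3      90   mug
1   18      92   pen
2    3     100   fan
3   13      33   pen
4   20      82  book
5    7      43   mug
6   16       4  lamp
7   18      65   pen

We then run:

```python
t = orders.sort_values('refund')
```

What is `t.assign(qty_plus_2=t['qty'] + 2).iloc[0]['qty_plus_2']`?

sort by refund:
   qty  refund  item
6   16       4  lamp
3   13      33   pen
5    7      43   mug
7   18      65   pen
4   20      82  book
0    3      90   mug
1   18      92   pen
2    3     100   fan
add column qty_plus_2 = t['qty'] + 2:
   qty  refund  item  qty_plus_2
6   16       4  lamp          18
3   13      33   pen          15
5    7      43   mug           9
7   18      65   pen          20
4   20      82  book          22
0    3      90   mug           5
1   18      92   pen          20
2    3     100   fan           5
Finally, value at position 0, column 'qty_plus_2' = 18.

18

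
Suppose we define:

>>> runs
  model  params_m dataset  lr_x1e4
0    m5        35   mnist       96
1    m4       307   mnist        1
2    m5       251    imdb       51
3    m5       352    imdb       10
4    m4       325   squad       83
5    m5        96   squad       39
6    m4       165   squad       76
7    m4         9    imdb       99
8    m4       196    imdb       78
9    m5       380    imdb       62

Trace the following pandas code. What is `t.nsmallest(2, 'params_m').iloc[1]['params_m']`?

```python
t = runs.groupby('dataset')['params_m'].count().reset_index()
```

3

group by dataset, count of params_m:
dataset
imdb     5
mnist    2
squad    3
Name: params_m, dtype: int64
reset_index():
  dataset  params_m
0    imdb         5
1   mnist         2
2   squad         3
take 2 rows with smallest params_m:
  dataset  params_m
1   mnist         2
2   squad         3
Taking the value at position 1, column 'params_m' gives 3.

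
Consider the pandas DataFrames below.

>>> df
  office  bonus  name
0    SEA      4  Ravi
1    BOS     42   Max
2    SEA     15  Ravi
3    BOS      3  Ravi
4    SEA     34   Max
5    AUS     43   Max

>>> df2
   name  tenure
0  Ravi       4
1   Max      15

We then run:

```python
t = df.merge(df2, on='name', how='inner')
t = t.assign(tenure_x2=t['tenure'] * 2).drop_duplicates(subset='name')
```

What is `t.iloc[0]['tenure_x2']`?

merge on 'name' (how='inner') → 6 rows:
  office  bonus  name  tenure
0    SEA      4  Ravi       4
1    BOS     42   Max      15
2    SEA     15  Ravi       4
3    BOS      3  Ravi       4
4    SEA     34   Max      15
5    AUS     43   Max      15
add column tenure_x2 = t['tenure'] * 2:
  office  bonus  name  tenure  tenure_x2
0    SEA      4  Ravi       4          8
1    BOS     42   Max      15         30
2    SEA     15  Ravi       4          8
3    BOS      3  Ravi       4          8
4    SEA     34   Max      15         30
5    AUS     43   Max      15         30
drop duplicate name (keep=first):
  office  bonus  name  tenure  tenure_x2
0    SEA      4  Ravi       4          8
1    BOS     42   Max      15         30
value at position 0, column 'tenure_x2' → 8

8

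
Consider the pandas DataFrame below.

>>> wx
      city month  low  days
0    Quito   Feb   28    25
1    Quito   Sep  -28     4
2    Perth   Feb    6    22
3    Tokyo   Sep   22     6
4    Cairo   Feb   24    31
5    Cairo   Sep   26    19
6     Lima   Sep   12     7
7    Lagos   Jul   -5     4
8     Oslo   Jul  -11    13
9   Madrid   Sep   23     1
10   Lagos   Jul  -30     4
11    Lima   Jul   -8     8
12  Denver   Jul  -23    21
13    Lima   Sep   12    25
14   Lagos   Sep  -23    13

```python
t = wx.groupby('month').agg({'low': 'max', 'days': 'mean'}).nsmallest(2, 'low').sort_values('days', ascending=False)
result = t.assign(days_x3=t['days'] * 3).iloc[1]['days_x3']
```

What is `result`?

30.0

group by month: max(low), mean(days):
       low       days
month                
Feb     28  26.000000
Jul     -5  10.000000
Sep     26  10.714286
take 2 rows with smallest low:
       low       days
month                
Jul     -5  10.000000
Sep     26  10.714286
sort by days descending:
       low       days
month                
Sep     26  10.714286
Jul     -5  10.000000
add column days_x3 = t['days'] * 3:
       low       days    days_x3
month                           
Sep     26  10.714286  32.142857
Jul     -5  10.000000  30.000000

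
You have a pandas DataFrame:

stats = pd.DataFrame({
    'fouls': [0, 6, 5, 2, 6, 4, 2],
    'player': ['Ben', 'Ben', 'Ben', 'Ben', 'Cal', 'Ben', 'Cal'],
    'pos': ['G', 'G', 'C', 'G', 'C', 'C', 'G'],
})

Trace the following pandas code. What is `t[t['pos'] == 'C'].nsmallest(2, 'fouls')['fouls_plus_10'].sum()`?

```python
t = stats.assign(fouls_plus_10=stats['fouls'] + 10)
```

add column fouls_plus_10 = stats['fouls'] + 10:
   fouls player pos  fouls_plus_10
0      0    Ben   G             10
1      6    Ben   G             16
2      5    Ben   C             15
3      2    Ben   G             12
4      6    Cal   C             16
5      4    Ben   C             14
6      2    Cal   G             12
filter rows where pos == 'C':
   fouls player pos  fouls_plus_10
2      5    Ben   C             15
4      6    Cal   C             16
5      4    Ben   C             14
take 2 rows with smallest fouls:
   fouls player pos  fouls_plus_10
5      4    Ben   C             14
2      5    Ben   C             15
Finally, sum of column 'fouls_plus_10' = 29.

29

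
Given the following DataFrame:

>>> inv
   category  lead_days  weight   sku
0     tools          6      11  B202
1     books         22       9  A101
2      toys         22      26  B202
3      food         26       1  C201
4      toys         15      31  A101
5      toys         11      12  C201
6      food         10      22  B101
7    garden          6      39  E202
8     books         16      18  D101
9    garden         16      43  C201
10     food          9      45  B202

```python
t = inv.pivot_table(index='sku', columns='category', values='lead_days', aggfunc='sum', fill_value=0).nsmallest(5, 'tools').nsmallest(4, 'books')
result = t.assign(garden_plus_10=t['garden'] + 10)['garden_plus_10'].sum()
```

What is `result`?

pivot: rows=sku, cols=category, sum(lead_days):
category  books  food  garden  tools  toys
sku                                       
A101         22     0       0      0    15
B101          0    10       0      0     0
B202          0     9       0      6    22
C201          0    26      16      0    11
D101         16     0       0      0     0
E202          0     0       6      0     0
take 5 rows with smallest tools:
category  books  food  garden  tools  toys
sku                                       
A101         22     0       0      0    15
B101          0    10       0      0     0
C201          0    26      16      0    11
D101         16     0       0      0     0
E202          0     0       6      0     0
take 4 rows with smallest books:
category  books  food  garden  tools  toys
sku                                       
B101          0    10       0      0     0
C201          0    26      16      0    11
E202          0     0       6      0     0
D101         16     0       0      0     0
add column garden_plus_10 = t['garden'] + 10:
category  books  food  garden  tools  toys  garden_plus_10
sku                                                       
B101          0    10       0      0     0              10
C201          0    26      16      0    11              26
E202          0     0       6      0     0              16
D101         16     0       0      0     0              10
Taking the sum of column 'garden_plus_10' gives 62.

62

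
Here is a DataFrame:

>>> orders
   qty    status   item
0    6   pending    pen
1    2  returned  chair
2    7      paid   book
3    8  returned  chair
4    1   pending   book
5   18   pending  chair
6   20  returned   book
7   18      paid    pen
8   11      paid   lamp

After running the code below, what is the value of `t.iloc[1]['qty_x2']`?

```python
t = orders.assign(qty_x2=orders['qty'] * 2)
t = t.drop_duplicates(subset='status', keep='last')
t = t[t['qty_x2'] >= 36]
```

add column qty_x2 = orders['qty'] * 2:
   qty    status   item  qty_x2
0    6   pending    pen      12
1    2  returned  chair       4
2    7      paid   book      14
3    8  returned  chair      16
4    1   pending   book       2
5   18   pending  chair      36
6   20  returned   book      40
7   18      paid    pen      36
8   11      paid   lamp      22
drop duplicate status (keep=last):
   qty    status   item  qty_x2
5   18   pending  chair      36
6   20  returned   book      40
8   11      paid   lamp      22
filter rows where qty_x2 >= 36:
   qty    status   item  qty_x2
5   18   pending  chair      36
6   20  returned   book      40
Finally, value at position 1, column 'qty_x2' = 40.

40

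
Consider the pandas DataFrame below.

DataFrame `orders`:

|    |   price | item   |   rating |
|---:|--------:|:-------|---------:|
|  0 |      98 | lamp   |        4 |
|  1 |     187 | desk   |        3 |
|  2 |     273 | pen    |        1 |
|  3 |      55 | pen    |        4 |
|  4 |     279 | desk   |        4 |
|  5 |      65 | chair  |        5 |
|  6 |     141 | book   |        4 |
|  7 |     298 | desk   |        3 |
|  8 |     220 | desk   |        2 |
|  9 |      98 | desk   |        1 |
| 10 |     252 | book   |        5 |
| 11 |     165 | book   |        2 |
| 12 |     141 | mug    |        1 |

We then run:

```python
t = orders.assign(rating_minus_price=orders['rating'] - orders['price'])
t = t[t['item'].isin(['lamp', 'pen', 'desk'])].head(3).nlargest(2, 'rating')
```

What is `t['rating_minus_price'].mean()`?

-139.0

add column rating_minus_price = orders['rating'] - orders['price']:
    price   item  rating  rating_minus_price
0      98   lamp       4                 -94
1     187   desk       3                -184
2     273    pen       1                -272
3      55    pen       4                 -51
4     279   desk       4                -275
5      65  chair       5                 -60
6     141   book       4                -137
7     298   desk       3                -295
8     220   desk       2                -218
9      98   desk       1                 -97
10    252   book       5                -247
11    165   book       2                -163
12    141    mug       1                -140
filter rows where item in ['lamp', 'pen', 'desk']:
   price  item  rating  rating_minus_price
0     98  lamp       4                 -94
1    187  desk       3                -184
2    273   pen       1                -272
3     55   pen       4                 -51
4    279  desk       4                -275
7    298  desk       3                -295
8    220  desk       2                -218
9     98  desk       1                 -97
take first 3 rows:
   price  item  rating  rating_minus_price
0     98  lamp       4                 -94
1    187  desk       3                -184
2    273   pen       1                -272
take 2 rows with largest rating:
   price  item  rating  rating_minus_price
0     98  lamp       4                 -94
1    187  desk       3                -184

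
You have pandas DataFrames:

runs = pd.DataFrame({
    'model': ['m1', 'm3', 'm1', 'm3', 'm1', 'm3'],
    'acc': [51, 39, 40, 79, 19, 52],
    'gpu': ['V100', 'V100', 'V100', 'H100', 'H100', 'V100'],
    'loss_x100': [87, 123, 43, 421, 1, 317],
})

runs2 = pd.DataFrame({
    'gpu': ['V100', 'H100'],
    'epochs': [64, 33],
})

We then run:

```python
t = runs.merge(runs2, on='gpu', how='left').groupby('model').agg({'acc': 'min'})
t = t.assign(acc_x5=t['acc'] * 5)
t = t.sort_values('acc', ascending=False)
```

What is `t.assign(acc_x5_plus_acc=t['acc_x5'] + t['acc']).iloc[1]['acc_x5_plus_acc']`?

114

merge on 'gpu' (how='left') → 6 rows:
  model  acc   gpu  loss_x100  epochs
0    m1   51  V100         87      64
1    m3   39  V100        123      64
2    m1   40  V100         43      64
3    m3   79  H100        421      33
4    m1   19  H100          1      33
5    m3   52  V100        317      64
group by model, min of acc:
       acc
model     
m1      19
m3      39
add column acc_x5 = t['acc'] * 5:
       acc  acc_x5
model             
m1      19      95
m3      39     195
sort by acc descending:
       acc  acc_x5
model             
m3      39     195
m1      19      95
add column acc_x5_plus_acc = t['acc_x5'] + t['acc']:
       acc  acc_x5  acc_x5_plus_acc
model                              
m3      39     195              234
m1      19      95              114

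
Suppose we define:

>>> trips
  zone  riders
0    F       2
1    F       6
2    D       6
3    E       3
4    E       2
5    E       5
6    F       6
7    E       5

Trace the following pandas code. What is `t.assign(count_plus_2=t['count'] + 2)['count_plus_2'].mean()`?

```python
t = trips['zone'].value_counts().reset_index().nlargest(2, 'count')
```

value_counts of zone:
zone
E    4
F    3
D    1
Name: count, dtype: int64
reset_index():
  zone  count
0    E      4
1    F      3
2    D      1
take 2 rows with largest count:
  zone  count
0    E      4
1    F      3
add column count_plus_2 = t['count'] + 2:
  zone  count  count_plus_2
0    E      4             6
1    F      3             5
Then the mean of column 'count_plus_2': 5.5

5.5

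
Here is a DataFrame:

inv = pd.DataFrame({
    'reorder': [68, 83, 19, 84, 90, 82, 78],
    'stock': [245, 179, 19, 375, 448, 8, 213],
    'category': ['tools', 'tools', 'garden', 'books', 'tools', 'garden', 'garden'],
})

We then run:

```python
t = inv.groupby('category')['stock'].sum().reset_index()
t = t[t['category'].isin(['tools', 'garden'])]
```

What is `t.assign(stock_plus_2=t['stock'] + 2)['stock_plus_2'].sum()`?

1116

group by category, sum of stock:
category
books     375
garden    240
tools     872
Name: stock, dtype: int64
reset_index():
  category  stock
0    books    375
1   garden    240
2    tools    872
filter rows where category in ['tools', 'garden']:
  category  stock
1   garden    240
2    tools    872
add column stock_plus_2 = t['stock'] + 2:
  category  stock  stock_plus_2
1   garden    240           242
2    tools    872           874
Finally, sum of column 'stock_plus_2' = 1116.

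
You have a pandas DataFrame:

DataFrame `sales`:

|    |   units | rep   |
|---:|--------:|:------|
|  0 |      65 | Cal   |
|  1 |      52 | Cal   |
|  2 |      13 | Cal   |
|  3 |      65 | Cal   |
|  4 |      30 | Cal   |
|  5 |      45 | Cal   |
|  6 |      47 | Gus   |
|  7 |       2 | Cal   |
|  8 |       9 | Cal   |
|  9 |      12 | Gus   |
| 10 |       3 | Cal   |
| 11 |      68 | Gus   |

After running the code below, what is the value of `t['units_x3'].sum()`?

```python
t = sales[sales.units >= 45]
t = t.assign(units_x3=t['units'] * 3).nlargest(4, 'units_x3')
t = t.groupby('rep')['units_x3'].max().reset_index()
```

399

filter rows where units >= 45:
    units  rep
0      65  Cal
1      52  Cal
3      65  Cal
5      45  Cal
6      47  Gus
11     68  Gus
add column units_x3 = t['units'] * 3:
    units  rep  units_x3
0      65  Cal       195
1      52  Cal       156
3      65  Cal       195
5      45  Cal       135
6      47  Gus       141
11     68  Gus       204
take 4 rows with largest units_x3:
    units  rep  units_x3
11     68  Gus       204
0      65  Cal       195
3      65  Cal       195
1      52  Cal       156
group by rep, max of units_x3:
rep
Cal    195
Gus    204
Name: units_x3, dtype: int64
reset_index():
   rep  units_x3
0  Cal       195
1  Gus       204
Then the sum of column 'units_x3': 399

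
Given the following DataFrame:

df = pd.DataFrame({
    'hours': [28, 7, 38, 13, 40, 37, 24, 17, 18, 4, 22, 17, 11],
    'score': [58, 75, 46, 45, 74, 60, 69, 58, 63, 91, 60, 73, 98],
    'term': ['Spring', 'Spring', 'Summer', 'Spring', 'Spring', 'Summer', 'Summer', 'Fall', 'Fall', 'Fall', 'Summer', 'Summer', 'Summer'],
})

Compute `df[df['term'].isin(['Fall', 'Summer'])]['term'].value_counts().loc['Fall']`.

filter rows where term in ['Fall', 'Summer']:
    hours  score    term
2      38     46  Summer
5      37     60  Summer
6      24     69  Summer
7      17     58    Fall
8      18     63    Fall
9       4     91    Fall
10     22     60  Summer
11     17     73  Summer
12     11     98  Summer
value_counts of term:
term
Summer    6
Fall      3
Name: count, dtype: int64

3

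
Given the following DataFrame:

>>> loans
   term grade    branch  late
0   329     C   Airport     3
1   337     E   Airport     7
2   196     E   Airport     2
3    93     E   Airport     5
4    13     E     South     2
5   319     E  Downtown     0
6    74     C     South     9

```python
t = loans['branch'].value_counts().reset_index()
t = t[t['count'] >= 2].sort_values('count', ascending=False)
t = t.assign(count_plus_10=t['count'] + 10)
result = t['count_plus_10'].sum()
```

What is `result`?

value_counts of branch:
branch
Airport     4
South       2
Downtown    1
Name: count, dtype: int64
reset_index():
     branch  count
0   Airport      4
1     South      2
2  Downtown      1
filter rows where count >= 2:
    branch  count
0  Airport      4
1    South      2
sort by count descending:
    branch  count
0  Airport      4
1    South      2
add column count_plus_10 = t['count'] + 10:
    branch  count  count_plus_10
0  Airport      4             14
1    South      2             12
Finally, sum of column 'count_plus_10' = 26.

26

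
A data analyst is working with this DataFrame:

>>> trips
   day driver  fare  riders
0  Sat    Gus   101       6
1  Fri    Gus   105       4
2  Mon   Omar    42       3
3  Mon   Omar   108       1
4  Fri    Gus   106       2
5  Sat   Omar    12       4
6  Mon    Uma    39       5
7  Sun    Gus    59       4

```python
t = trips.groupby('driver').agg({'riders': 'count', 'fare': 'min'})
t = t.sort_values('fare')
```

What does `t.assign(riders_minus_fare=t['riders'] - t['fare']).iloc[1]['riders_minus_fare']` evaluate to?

-38

group by driver: count(riders), min(fare):
        riders  fare
driver              
Gus          4    59
Omar         3    12
Uma          1    39
sort by fare:
        riders  fare
driver              
Omar         3    12
Uma          1    39
Gus          4    59
add column riders_minus_fare = t['riders'] - t['fare']:
        riders  fare  riders_minus_fare
driver                                 
Omar         3    12                 -9
Uma          1    39                -38
Gus          4    59                -55
Reading off the value at position 1, column 'riders_minus_fare', we get -38.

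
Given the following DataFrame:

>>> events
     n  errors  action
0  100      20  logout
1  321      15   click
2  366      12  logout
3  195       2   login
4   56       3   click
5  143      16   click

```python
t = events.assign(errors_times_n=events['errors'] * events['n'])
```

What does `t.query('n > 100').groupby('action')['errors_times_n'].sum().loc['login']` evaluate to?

390

add column errors_times_n = events['errors'] * events['n']:
     n  errors  action  errors_times_n
0  100      20  logout            2000
1  321      15   click            4815
2  366      12  logout            4392
3  195       2   login             390
4   56       3   click             168
5  143      16   click            2288
filter rows where n > 100:
     n  errors  action  errors_times_n
1  321      15   click            4815
2  366      12  logout            4392
3  195       2   login             390
5  143      16   click            2288
group by action, sum of errors_times_n:
action
click     7103
login      390
logout    4392
Name: errors_times_n, dtype: int64
The value at index 'login' is 390.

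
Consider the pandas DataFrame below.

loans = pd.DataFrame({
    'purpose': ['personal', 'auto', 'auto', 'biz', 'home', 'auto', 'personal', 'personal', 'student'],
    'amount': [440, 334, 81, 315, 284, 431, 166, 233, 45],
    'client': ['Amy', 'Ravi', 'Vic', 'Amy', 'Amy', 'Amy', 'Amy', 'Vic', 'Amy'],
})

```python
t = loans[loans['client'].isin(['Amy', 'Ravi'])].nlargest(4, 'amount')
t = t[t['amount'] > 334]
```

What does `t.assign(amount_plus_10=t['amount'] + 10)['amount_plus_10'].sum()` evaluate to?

filter rows where client in ['Amy', 'Ravi']:
    purpose  amount client
0  personal     440    Amy
1      auto     334   Ravi
3       biz     315    Amy
4      home     284    Amy
5      auto     431    Amy
6  personal     166    Amy
8   student      45    Amy
take 4 rows with largest amount:
    purpose  amount client
0  personal     440    Amy
5      auto     431    Amy
1      auto     334   Ravi
3       biz     315    Amy
filter rows where amount > 334:
    purpose  amount client
0  personal     440    Amy
5      auto     431    Amy
add column amount_plus_10 = t['amount'] + 10:
    purpose  amount client  amount_plus_10
0  personal     440    Amy             450
5      auto     431    Amy             441

891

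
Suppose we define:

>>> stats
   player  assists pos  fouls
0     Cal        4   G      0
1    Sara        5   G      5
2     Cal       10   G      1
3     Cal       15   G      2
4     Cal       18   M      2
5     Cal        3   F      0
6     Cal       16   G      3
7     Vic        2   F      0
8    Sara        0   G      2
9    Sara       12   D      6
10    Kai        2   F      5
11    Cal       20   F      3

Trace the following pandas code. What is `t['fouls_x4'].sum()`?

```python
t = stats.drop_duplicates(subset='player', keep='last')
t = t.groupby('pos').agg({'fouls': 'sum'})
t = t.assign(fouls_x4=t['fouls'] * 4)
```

56

drop duplicate player (keep=last):
   player  assists pos  fouls
7     Vic        2   F      0
9    Sara       12   D      6
10    Kai        2   F      5
11    Cal       20   F      3
group by pos, sum of fouls:
     fouls
pos       
D        6
F        8
add column fouls_x4 = t['fouls'] * 4:
     fouls  fouls_x4
pos                 
D        6        24
F        8        32
Then the sum of column 'fouls_x4': 56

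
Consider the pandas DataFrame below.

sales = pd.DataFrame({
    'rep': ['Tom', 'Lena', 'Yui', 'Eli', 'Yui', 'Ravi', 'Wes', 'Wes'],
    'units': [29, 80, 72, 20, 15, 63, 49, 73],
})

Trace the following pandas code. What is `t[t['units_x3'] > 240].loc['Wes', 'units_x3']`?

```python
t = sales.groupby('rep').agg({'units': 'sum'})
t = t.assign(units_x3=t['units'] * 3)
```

366

group by rep, sum of units:
      units
rep        
Eli      20
Lena     80
Ravi     63
Tom      29
Wes     122
Yui      87
add column units_x3 = t['units'] * 3:
      units  units_x3
rep                  
Eli      20        60
Lena     80       240
Ravi     63       189
Tom      29        87
Wes     122       366
Yui      87       261
filter rows where units_x3 > 240:
     units  units_x3
rep                 
Wes    122       366
Yui     87       261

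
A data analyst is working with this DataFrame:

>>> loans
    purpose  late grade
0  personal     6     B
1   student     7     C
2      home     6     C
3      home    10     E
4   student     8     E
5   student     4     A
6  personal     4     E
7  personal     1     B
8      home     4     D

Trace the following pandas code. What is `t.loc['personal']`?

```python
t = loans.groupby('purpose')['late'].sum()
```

11

group by purpose, sum of late:
purpose
home        20
personal    11
student     19
Name: late, dtype: int64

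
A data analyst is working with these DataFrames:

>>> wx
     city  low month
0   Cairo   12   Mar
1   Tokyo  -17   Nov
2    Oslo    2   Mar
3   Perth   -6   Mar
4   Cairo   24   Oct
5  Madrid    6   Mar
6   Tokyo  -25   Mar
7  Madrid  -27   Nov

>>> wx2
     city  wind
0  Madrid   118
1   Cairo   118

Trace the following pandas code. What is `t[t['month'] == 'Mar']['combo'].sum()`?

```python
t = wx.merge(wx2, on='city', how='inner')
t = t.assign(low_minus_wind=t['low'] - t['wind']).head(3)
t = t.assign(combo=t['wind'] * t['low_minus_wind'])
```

merge on 'city' (how='inner') → 4 rows:
     city  low month  wind
0   Cairo   12   Mar   118
1   Cairo   24   Oct   118
2  Madrid    6   Mar   118
3  Madrid  -27   Nov   118
add column low_minus_wind = t['low'] - t['wind']:
     city  low month  wind  low_minus_wind
0   Cairo   12   Mar   118            -106
1   Cairo   24   Oct   118             -94
2  Madrid    6   Mar   118            -112
3  Madrid  -27   Nov   118            -145
take first 3 rows:
     city  low month  wind  low_minus_wind
0   Cairo   12   Mar   118            -106
1   Cairo   24   Oct   118             -94
2  Madrid    6   Mar   118            -112
add column combo = t['wind'] * t['low_minus_wind']:
     city  low month  wind  low_minus_wind  combo
0   Cairo   12   Mar   118            -106 -12508
1   Cairo   24   Oct   118             -94 -11092
2  Madrid    6   Mar   118            -112 -13216
filter rows where month == 'Mar':
     city  low month  wind  low_minus_wind  combo
0   Cairo   12   Mar   118            -106 -12508
2  Madrid    6   Mar   118            -112 -13216
Reading off the sum of column 'combo', we get -25724.

-25724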